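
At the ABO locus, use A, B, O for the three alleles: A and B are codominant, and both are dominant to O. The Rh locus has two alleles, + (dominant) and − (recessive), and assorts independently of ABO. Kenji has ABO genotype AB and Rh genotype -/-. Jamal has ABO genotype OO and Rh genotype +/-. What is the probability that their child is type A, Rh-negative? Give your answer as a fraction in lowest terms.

ABO cross AB × OO → offspring phenotypes: 1/2 A, 1/2 B.
Rh cross -/- × +/- → 1/2 Rh+, 1/2 Rh-.
Independent loci: P(type A, Rh-negative) = 1/2 × 1/2 = 1/4.

1/4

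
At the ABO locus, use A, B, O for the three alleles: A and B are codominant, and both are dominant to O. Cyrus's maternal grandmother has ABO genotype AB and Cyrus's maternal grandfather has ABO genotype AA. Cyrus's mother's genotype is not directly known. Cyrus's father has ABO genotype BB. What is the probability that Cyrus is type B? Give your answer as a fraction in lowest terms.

1/4

Cyrus's mother's ABO genotype from AB × AA: 1/2 AA, 1/2 AB.
Crossing each possibility with the father BB and summing P(type B): 1/2·0 + 1/2·1/2 = 1/4.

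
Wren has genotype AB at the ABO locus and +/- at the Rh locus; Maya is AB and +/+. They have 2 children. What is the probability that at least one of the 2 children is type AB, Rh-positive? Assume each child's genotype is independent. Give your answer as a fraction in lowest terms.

ABO cross AB × AB → 1/4 A, 1/4 B, 1/2 AB.
Rh cross +/- × +/+ → 1 Rh+; so P(type AB, Rh-positive) = 1/2 × 1 = 1/2 per child.
P(none) = (1/2)^2 = 1/4; P(at least one) = 1 − 1/4 = 3/4.

3/4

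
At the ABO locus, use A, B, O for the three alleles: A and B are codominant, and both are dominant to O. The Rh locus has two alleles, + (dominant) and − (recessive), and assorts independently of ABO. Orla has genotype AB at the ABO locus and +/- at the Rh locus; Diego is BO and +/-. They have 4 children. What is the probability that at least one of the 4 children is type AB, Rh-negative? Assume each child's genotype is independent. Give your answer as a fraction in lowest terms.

ABO cross AB × BO → 1/4 A, 1/2 B, 1/4 AB.
Rh cross +/- × +/- → 3/4 Rh+, 1/4 Rh-; so P(type AB, Rh-negative) = 1/4 × 1/4 = 1/16 per child.
P(none) = (15/16)^4 = 50625/65536; P(at least one) = 1 − 50625/65536 = 14911/65536.

14911/65536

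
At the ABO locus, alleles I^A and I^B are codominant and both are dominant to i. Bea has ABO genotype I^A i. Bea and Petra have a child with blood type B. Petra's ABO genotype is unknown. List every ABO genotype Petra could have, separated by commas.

For each candidate genotype of Petra, check whether crossing it with I^A i can produce every observed child phenotype.
  I^A I^A → possible child types {A} ✗
  I^A I^B → possible child types {A, B, AB} ✓
  I^A i → possible child types {O, A} ✗
  I^B I^B → possible child types {B, AB} ✓
  I^B i → possible child types {O, A, B, AB} ✓
  i i → possible child types {O, A} ✗

I^A I^B, I^B I^B, I^B i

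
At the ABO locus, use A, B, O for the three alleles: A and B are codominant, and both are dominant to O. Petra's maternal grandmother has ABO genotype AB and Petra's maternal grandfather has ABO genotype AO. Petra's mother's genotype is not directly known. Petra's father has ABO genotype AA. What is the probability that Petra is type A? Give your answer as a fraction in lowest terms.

Petra's mother's ABO genotype from AB × AO: 1/4 AA, 1/4 AB, 1/4 AO, 1/4 BO.
Crossing each possibility with the father AA and summing P(type A): 1/4·1 + 1/4·1/2 + 1/4·1 + 1/4·1/2 = 3/4.

3/4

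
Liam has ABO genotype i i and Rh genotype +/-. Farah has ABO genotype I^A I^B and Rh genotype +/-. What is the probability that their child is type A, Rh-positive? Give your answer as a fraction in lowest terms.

3/8

ABO cross i i × I^A I^B → offspring phenotypes: 1/2 A, 1/2 B.
Rh cross +/- × +/- → 3/4 Rh+, 1/4 Rh-.
Independent loci: P(type A, Rh-positive) = 1/2 × 3/4 = 3/8.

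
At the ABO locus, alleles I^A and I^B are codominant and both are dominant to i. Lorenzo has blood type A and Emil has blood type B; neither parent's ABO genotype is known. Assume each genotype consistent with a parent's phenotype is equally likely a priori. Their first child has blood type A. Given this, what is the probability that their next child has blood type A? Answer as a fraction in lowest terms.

Possible genotypes: Lorenzo ∈ {I^A I^A, I^A i}; Emil ∈ {I^B I^B, I^B i}.
Weight each parental genotype pair by prior × P(type-A child):
  I^A I^A × I^B i: posterior weight 2/3; P(next child type A) = 1/2.
  I^A i × I^B i: posterior weight 1/3; P(next child type A) = 1/4.
Weighted sum = 5/12.

5/12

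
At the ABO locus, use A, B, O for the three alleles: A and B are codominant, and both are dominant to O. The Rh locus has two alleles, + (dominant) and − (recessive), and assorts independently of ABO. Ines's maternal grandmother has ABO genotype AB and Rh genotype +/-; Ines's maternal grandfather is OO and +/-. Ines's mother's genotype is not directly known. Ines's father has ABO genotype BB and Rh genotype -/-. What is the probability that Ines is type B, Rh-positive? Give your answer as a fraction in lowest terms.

3/8

Ines's mother's ABO genotype from AB × OO: 1/2 AO, 1/2 BO.
Crossing each possibility with the father BB and summing P(type B): 1/2·1/2 + 1/2·1 = 3/4.
Similarly for Rh via the mother's Rh distribution: P(Rh+) = 1/2.
Independent loci: 3/4 × 1/2 = 3/8.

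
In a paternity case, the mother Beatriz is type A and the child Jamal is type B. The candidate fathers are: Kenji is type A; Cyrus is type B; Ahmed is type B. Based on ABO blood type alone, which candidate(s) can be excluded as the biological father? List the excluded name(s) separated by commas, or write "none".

A candidate is excluded only if no genotype consistent with his phenotype could produce a type B child with a type A mother.
Kenji (type A): no genotype consistent with that phenotype can produce a type-B child with a type-A mother.

Kenji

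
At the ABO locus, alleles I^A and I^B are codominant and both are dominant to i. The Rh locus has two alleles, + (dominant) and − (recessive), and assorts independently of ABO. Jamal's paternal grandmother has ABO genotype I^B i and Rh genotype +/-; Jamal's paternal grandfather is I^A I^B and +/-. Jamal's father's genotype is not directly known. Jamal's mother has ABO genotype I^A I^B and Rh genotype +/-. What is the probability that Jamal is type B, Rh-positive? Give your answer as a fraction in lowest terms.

9/32

Jamal's father's ABO genotype from I^B i × I^A I^B: 1/4 I^A I^B, 1/4 I^A i, 1/4 I^B I^B, 1/4 I^B i.
Crossing each possibility with the mother I^A I^B and summing P(type B): 1/4·1/4 + 1/4·1/4 + 1/4·1/2 + 1/4·1/2 = 3/8.
Similarly for Rh via the father's Rh distribution: P(Rh+) = 3/4.
Independent loci: 3/8 × 3/4 = 9/32.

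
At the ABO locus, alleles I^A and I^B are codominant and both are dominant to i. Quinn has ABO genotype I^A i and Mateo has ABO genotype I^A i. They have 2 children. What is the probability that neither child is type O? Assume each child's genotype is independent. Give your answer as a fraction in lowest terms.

ABO cross I^A i × I^A i → 1/4 O, 3/4 A.
So P(type O) = 1/4 per child.
P(not type O) = 3/4 for one child; (3/4)^2 = 9/16.

9/16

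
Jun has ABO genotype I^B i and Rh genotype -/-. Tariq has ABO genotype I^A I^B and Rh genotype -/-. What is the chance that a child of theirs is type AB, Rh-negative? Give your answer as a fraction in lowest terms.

1/4

ABO cross I^B i × I^A I^B → offspring phenotypes: 1/4 A, 1/2 B, 1/4 AB.
Rh cross -/- × -/- → 1 Rh-.
Independent loci: P(type AB, Rh-negative) = 1/4 × 1 = 1/4.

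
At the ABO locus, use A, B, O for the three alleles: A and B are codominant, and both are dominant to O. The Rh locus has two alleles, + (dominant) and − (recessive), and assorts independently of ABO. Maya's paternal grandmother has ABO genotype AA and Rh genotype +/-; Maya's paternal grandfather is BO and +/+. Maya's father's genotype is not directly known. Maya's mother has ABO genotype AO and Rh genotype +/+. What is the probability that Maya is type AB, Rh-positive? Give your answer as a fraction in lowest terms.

Maya's father's ABO genotype from AA × BO: 1/2 AB, 1/2 AO.
Crossing each possibility with the mother AO and summing P(type AB): 1/2·1/4 + 1/2·0 = 1/8.
Similarly for Rh via the father's Rh distribution: P(Rh+) = 1.
Independent loci: 1/8 × 1 = 1/8.

1/8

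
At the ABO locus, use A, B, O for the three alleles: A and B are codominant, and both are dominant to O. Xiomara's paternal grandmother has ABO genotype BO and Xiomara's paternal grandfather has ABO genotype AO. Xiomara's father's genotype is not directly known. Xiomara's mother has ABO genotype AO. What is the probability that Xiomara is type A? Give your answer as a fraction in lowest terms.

1/2

Xiomara's father's ABO genotype from BO × AO: 1/4 AB, 1/4 AO, 1/4 BO, 1/4 OO.
Crossing each possibility with the mother AO and summing P(type A): 1/4·1/2 + 1/4·3/4 + 1/4·1/4 + 1/4·1/2 = 1/2.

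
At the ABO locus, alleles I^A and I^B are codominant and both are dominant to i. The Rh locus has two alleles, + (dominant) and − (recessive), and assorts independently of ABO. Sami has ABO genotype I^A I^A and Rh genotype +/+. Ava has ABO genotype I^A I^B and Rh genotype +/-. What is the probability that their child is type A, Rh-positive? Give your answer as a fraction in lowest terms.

1/2

ABO cross I^A I^A × I^A I^B → offspring phenotypes: 1/2 A, 1/2 AB.
Rh cross +/+ × +/- → 1 Rh+.
Independent loci: P(type A, Rh-positive) = 1/2 × 1 = 1/2.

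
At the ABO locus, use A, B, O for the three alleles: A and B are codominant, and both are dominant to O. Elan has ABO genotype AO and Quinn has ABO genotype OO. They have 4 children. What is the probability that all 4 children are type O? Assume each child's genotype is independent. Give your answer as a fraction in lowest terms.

ABO cross AO × OO → 1/2 O, 1/2 A.
So P(type O) = 1/2 per child.
All 4 independent: (1/2)^4 = 1/16.

1/16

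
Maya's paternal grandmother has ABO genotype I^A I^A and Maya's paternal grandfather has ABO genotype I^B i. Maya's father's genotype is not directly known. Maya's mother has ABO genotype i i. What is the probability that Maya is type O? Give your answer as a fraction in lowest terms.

1/4

Maya's father's ABO genotype from I^A I^A × I^B i: 1/2 I^A I^B, 1/2 I^A i.
Crossing each possibility with the mother i i and summing P(type O): 1/2·0 + 1/2·1/2 = 1/4.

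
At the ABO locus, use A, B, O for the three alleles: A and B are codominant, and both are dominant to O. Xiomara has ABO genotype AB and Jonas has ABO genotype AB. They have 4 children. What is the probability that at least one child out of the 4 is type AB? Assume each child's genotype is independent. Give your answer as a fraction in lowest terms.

15/16

ABO cross AB × AB → 1/4 A, 1/4 B, 1/2 AB.
So P(type AB) = 1/2 per child.
P(none) = (1/2)^4 = 1/16; P(at least one) = 1 − 1/16 = 15/16.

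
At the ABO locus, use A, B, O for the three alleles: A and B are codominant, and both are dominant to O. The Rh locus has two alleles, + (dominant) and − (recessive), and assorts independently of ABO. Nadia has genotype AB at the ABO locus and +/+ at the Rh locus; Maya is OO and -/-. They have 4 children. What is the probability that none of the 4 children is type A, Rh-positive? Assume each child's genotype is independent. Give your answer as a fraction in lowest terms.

1/16

ABO cross AB × OO → 1/2 A, 1/2 B.
Rh cross +/+ × -/- → 1 Rh+; so P(type A, Rh-positive) = 1/2 × 1 = 1/2 per child.
P(not type A, Rh-positive) = 1/2 for one child; (1/2)^4 = 1/16.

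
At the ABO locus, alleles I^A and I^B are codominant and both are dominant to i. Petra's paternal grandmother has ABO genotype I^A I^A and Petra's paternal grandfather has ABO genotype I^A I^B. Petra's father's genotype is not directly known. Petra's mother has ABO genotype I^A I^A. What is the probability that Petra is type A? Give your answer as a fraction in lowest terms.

Petra's father's ABO genotype from I^A I^A × I^A I^B: 1/2 I^A I^A, 1/2 I^A I^B.
Crossing each possibility with the mother I^A I^A and summing P(type A): 1/2·1 + 1/2·1/2 = 3/4.

3/4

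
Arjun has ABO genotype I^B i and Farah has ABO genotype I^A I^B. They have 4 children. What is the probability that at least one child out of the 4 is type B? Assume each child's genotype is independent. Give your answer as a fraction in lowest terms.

ABO cross I^B i × I^A I^B → 1/4 A, 1/2 B, 1/4 AB.
So P(type B) = 1/2 per child.
P(none) = (1/2)^4 = 1/16; P(at least one) = 1 − 1/16 = 15/16.

15/16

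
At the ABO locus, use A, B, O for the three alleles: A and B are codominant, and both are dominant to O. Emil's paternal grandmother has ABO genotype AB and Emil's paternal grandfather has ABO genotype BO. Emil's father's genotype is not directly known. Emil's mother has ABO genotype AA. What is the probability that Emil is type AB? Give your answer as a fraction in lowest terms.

1/2

Emil's father's ABO genotype from AB × BO: 1/4 AB, 1/4 AO, 1/4 BB, 1/4 BO.
Crossing each possibility with the mother AA and summing P(type AB): 1/4·1/2 + 1/4·0 + 1/4·1 + 1/4·1/2 = 1/2.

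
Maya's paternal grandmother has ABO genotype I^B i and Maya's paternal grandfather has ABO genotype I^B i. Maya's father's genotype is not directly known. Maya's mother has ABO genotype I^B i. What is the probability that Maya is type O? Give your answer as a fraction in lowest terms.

Maya's father's ABO genotype from I^B i × I^B i: 1/4 I^B I^B, 1/2 I^B i, 1/4 i i.
Crossing each possibility with the mother I^B i and summing P(type O): 1/4·0 + 1/2·1/4 + 1/4·1/2 = 1/4.

1/4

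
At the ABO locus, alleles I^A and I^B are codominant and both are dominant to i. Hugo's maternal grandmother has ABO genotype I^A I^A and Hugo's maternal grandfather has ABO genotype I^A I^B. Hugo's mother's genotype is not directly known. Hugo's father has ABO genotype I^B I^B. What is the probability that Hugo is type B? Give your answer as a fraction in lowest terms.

1/4

Hugo's mother's ABO genotype from I^A I^A × I^A I^B: 1/2 I^A I^A, 1/2 I^A I^B.
Crossing each possibility with the father I^B I^B and summing P(type B): 1/2·0 + 1/2·1/2 = 1/4.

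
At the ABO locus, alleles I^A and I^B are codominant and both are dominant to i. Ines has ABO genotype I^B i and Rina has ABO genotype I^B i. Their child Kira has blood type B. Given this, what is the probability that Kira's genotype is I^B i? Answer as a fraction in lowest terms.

2/3

Cross I^B i × I^B i → 1/4 I^B I^B, 1/2 I^B i, 1/4 i i.
Type-B genotypes among offspring: I^B I^B (1/4), I^B i (1/2); total 3/4.
P(I^B i | type B) = (1/2) / (3/4) = 2/3.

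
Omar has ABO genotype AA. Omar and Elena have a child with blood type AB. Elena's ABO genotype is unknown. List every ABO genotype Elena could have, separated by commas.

AB, BB, BO

For each candidate genotype of Elena, check whether crossing it with AA can produce every observed child phenotype.
  AA → possible child types {A} ✗
  AB → possible child types {A, AB} ✓
  AO → possible child types {A} ✗
  BB → possible child types {AB} ✓
  BO → possible child types {A, AB} ✓
  OO → possible child types {A} ✗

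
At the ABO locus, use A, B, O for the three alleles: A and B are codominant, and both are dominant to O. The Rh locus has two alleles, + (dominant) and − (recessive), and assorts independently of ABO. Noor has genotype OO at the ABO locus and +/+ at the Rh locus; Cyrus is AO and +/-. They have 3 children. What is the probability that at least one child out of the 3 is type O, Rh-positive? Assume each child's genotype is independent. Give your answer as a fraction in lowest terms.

7/8

ABO cross OO × AO → 1/2 O, 1/2 A.
Rh cross +/+ × +/- → 1 Rh+; so P(type O, Rh-positive) = 1/2 × 1 = 1/2 per child.
P(none) = (1/2)^3 = 1/8; P(at least one) = 1 − 1/8 = 7/8.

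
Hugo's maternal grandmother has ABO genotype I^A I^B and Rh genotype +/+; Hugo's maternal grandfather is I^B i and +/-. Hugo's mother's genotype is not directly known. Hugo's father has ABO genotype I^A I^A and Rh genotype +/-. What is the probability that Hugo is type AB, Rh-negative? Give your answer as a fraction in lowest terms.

Hugo's mother's ABO genotype from I^A I^B × I^B i: 1/4 I^A I^B, 1/4 I^A i, 1/4 I^B I^B, 1/4 I^B i.
Crossing each possibility with the father I^A I^A and summing P(type AB): 1/4·1/2 + 1/4·0 + 1/4·1 + 1/4·1/2 = 1/2.
Similarly for Rh via the mother's Rh distribution: P(Rh-) = 1/8.
Independent loci: 1/2 × 1/8 = 1/16.

1/16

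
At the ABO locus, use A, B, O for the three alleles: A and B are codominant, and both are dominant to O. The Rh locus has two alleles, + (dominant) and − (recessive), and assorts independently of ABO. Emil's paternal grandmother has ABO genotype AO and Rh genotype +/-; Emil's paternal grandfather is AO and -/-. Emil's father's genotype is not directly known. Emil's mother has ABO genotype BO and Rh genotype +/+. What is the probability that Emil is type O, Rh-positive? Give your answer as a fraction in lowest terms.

1/4

Emil's father's ABO genotype from AO × AO: 1/4 AA, 1/2 AO, 1/4 OO.
Crossing each possibility with the mother BO and summing P(type O): 1/4·0 + 1/2·1/4 + 1/4·1/2 = 1/4.
Similarly for Rh via the father's Rh distribution: P(Rh+) = 1.
Independent loci: 1/4 × 1 = 1/4.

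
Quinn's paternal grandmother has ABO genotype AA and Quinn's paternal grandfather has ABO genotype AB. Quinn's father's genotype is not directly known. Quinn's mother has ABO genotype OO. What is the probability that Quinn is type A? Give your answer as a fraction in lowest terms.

Quinn's father's ABO genotype from AA × AB: 1/2 AA, 1/2 AB.
Crossing each possibility with the mother OO and summing P(type A): 1/2·1 + 1/2·1/2 = 3/4.

3/4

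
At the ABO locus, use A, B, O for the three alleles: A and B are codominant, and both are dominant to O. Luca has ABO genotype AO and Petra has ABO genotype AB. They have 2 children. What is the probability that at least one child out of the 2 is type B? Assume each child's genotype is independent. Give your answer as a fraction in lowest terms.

ABO cross AO × AB → 1/2 A, 1/4 B, 1/4 AB.
So P(type B) = 1/4 per child.
P(none) = (3/4)^2 = 9/16; P(at least one) = 1 − 9/16 = 7/16.

7/16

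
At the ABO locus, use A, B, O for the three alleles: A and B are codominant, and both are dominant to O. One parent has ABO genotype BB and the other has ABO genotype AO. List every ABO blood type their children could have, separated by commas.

Gametes from BB × AO give offspring ABO genotypes AB, BO, i.e. phenotypes B, AB.

B, AB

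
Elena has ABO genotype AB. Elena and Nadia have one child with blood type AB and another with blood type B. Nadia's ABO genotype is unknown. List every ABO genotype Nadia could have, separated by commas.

AB, AO, BB, BO

For each candidate genotype of Nadia, check whether crossing it with AB can produce every observed child phenotype.
  AA → possible child types {A, AB} ✗
  AB → possible child types {A, B, AB} ✓
  AO → possible child types {A, B, AB} ✓
  BB → possible child types {B, AB} ✓
  BO → possible child types {A, B, AB} ✓
  OO → possible child types {A, B} ✗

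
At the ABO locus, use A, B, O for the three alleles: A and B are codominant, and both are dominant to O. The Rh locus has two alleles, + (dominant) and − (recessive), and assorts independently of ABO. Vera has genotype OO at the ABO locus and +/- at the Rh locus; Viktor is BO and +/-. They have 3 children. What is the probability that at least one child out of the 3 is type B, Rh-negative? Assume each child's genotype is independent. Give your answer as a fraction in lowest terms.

169/512

ABO cross OO × BO → 1/2 O, 1/2 B.
Rh cross +/- × +/- → 3/4 Rh+, 1/4 Rh-; so P(type B, Rh-negative) = 1/2 × 1/4 = 1/8 per child.
P(none) = (7/8)^3 = 343/512; P(at least one) = 1 − 343/512 = 169/512.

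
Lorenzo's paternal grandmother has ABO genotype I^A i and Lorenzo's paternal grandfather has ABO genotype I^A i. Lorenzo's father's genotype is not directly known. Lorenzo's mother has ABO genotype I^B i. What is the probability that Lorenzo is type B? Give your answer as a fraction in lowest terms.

Lorenzo's father's ABO genotype from I^A i × I^A i: 1/4 I^A I^A, 1/2 I^A i, 1/4 i i.
Crossing each possibility with the mother I^B i and summing P(type B): 1/4·0 + 1/2·1/4 + 1/4·1/2 = 1/4.

1/4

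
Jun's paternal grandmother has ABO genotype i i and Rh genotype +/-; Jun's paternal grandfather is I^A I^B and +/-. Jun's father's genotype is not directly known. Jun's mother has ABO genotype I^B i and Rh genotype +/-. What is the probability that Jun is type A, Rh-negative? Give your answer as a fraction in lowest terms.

Jun's father's ABO genotype from i i × I^A I^B: 1/2 I^A i, 1/2 I^B i.
Crossing each possibility with the mother I^B i and summing P(type A): 1/2·1/4 + 1/2·0 = 1/8.
Similarly for Rh via the father's Rh distribution: P(Rh-) = 1/4.
Independent loci: 1/8 × 1/4 = 1/32.

1/32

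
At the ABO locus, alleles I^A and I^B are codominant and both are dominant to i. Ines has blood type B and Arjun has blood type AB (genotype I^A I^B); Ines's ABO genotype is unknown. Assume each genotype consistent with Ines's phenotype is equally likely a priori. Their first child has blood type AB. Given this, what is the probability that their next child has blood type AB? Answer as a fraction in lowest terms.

5/12

Possible genotypes: Ines ∈ {I^B I^B, I^B i}; Arjun ∈ {I^A I^B}.
Weight each parental genotype pair by prior × P(type-AB child):
  I^B I^B × I^A I^B: posterior weight 2/3; P(next child type AB) = 1/2.
  I^B i × I^A I^B: posterior weight 1/3; P(next child type AB) = 1/4.
Weighted sum = 5/12.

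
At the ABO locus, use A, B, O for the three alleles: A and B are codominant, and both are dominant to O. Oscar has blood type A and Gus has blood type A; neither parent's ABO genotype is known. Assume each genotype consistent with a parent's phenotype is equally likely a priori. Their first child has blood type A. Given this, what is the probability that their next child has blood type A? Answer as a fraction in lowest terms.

19/20

Possible genotypes: Oscar ∈ {AA, AO}; Gus ∈ {AA, AO}.
Weight each parental genotype pair by prior × P(type-A child):
  AA × AA: posterior weight 4/15; P(next child type A) = 1.
  AA × AO: posterior weight 4/15; P(next child type A) = 1.
  AO × AA: posterior weight 4/15; P(next child type A) = 1.
  AO × AO: posterior weight 1/5; P(next child type A) = 3/4.
Weighted sum = 19/20.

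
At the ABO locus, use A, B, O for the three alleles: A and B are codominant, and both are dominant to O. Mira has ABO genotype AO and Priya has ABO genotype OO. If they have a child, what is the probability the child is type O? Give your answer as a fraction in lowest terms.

ABO cross AO × OO → offspring phenotypes: 1/2 O, 1/2 A.
So P(type O) = 1/2.

1/2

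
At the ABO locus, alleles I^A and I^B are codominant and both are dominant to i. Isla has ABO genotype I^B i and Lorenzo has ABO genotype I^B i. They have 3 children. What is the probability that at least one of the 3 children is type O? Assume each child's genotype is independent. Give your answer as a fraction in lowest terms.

ABO cross I^B i × I^B i → 1/4 O, 3/4 B.
So P(type O) = 1/4 per child.
P(none) = (3/4)^3 = 27/64; P(at least one) = 1 − 27/64 = 37/64.

37/64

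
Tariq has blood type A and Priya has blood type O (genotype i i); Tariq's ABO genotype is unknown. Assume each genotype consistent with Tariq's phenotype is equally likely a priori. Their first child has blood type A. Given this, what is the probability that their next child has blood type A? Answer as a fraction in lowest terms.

Possible genotypes: Tariq ∈ {I^A I^A, I^A i}; Priya ∈ {i i}.
Weight each parental genotype pair by prior × P(type-A child):
  I^A I^A × i i: posterior weight 2/3; P(next child type A) = 1.
  I^A i × i i: posterior weight 1/3; P(next child type A) = 1/2.
Weighted sum = 5/6.

5/6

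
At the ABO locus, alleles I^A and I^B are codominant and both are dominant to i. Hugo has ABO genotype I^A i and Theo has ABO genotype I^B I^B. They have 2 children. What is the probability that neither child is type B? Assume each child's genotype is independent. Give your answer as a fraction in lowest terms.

1/4

ABO cross I^A i × I^B I^B → 1/2 B, 1/2 AB.
So P(type B) = 1/2 per child.
P(not type B) = 1/2 for one child; (1/2)^2 = 1/4.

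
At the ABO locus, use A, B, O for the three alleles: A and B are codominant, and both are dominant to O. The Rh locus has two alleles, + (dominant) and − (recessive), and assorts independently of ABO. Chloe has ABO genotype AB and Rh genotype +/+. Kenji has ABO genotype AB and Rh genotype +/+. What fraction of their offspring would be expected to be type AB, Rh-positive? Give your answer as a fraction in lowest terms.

ABO cross AB × AB → offspring phenotypes: 1/4 A, 1/4 B, 1/2 AB.
Rh cross +/+ × +/+ → 1 Rh+.
Independent loci: P(type AB, Rh-positive) = 1/2 × 1 = 1/2.

1/2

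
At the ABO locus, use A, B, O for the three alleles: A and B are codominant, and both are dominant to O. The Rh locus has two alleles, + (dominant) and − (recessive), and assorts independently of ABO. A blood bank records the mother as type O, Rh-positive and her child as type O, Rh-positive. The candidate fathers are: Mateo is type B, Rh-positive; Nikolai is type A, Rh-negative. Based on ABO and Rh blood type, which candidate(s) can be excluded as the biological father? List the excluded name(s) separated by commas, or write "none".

none

A candidate is excluded only if no genotype consistent with his phenotype could produce a type O, Rh-positive child with a type O, Rh-positive mother.
Every candidate has at least one consistent genotype combination, so none can be excluded.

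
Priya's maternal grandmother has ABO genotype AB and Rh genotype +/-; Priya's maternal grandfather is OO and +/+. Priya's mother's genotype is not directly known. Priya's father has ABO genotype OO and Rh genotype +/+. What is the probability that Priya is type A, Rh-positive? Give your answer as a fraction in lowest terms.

Priya's mother's ABO genotype from AB × OO: 1/2 AO, 1/2 BO.
Crossing each possibility with the father OO and summing P(type A): 1/2·1/2 + 1/2·0 = 1/4.
Similarly for Rh via the mother's Rh distribution: P(Rh+) = 1.
Independent loci: 1/4 × 1 = 1/4.

1/4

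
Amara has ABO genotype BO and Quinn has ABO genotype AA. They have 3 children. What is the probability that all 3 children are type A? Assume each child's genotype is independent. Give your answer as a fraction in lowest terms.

1/8

ABO cross BO × AA → 1/2 A, 1/2 AB.
So P(type A) = 1/2 per child.
All 3 independent: (1/2)^3 = 1/8.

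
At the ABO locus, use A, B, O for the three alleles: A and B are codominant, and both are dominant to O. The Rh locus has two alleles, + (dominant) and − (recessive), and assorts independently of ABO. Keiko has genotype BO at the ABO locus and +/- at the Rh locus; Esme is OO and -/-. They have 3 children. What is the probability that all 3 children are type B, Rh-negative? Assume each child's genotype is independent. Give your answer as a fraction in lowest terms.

1/64

ABO cross BO × OO → 1/2 O, 1/2 B.
Rh cross +/- × -/- → 1/2 Rh+, 1/2 Rh-; so P(type B, Rh-negative) = 1/2 × 1/2 = 1/4 per child.
All 3 independent: (1/4)^3 = 1/64.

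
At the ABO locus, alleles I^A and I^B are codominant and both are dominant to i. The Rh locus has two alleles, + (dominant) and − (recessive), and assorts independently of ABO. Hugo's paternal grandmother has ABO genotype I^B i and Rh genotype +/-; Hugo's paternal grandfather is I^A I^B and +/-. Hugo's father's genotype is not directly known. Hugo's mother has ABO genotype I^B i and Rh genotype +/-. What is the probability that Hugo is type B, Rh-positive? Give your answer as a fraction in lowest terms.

15/32

Hugo's father's ABO genotype from I^B i × I^A I^B: 1/4 I^A I^B, 1/4 I^A i, 1/4 I^B I^B, 1/4 I^B i.
Crossing each possibility with the mother I^B i and summing P(type B): 1/4·1/2 + 1/4·1/4 + 1/4·1 + 1/4·3/4 = 5/8.
Similarly for Rh via the father's Rh distribution: P(Rh+) = 3/4.
Independent loci: 5/8 × 3/4 = 15/32.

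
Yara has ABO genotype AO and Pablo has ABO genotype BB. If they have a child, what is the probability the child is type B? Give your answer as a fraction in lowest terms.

1/2

ABO cross AO × BB → offspring phenotypes: 1/2 B, 1/2 AB.
So P(type B) = 1/2.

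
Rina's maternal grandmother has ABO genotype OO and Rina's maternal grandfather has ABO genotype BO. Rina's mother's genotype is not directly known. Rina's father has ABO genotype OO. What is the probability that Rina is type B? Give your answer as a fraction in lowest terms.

Rina's mother's ABO genotype from OO × BO: 1/2 BO, 1/2 OO.
Crossing each possibility with the father OO and summing P(type B): 1/2·1/2 + 1/2·0 = 1/4.

1/4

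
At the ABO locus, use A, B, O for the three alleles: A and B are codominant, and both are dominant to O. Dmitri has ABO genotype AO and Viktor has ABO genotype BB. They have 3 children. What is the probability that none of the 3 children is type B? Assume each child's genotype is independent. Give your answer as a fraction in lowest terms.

ABO cross AO × BB → 1/2 B, 1/2 AB.
So P(type B) = 1/2 per child.
P(not type B) = 1/2 for one child; (1/2)^3 = 1/8.

1/8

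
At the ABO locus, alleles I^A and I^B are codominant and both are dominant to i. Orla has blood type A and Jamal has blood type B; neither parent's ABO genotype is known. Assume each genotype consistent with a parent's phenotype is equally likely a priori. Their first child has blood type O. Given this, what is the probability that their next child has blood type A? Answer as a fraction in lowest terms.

1/4

Possible genotypes: Orla ∈ {I^A I^A, I^A i}; Jamal ∈ {I^B I^B, I^B i}.
Weight each parental genotype pair by prior × P(type-O child):
  I^A i × I^B i: posterior weight 1; P(next child type A) = 1/4.
Weighted sum = 1/4.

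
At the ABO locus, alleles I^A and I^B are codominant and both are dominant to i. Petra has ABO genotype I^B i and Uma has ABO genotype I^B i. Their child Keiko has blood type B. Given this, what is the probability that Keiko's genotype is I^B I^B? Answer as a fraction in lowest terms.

Cross I^B i × I^B i → 1/4 I^B I^B, 1/2 I^B i, 1/4 i i.
Type-B genotypes among offspring: I^B I^B (1/4), I^B i (1/2); total 3/4.
P(I^B I^B | type B) = (1/4) / (3/4) = 1/3.

1/3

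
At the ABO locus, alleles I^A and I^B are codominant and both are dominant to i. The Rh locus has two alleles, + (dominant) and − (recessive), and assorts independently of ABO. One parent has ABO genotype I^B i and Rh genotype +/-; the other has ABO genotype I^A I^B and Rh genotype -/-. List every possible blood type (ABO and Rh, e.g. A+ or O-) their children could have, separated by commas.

Gametes from I^B i × I^A I^B give offspring ABO genotypes I^A I^B, I^A i, I^B I^B, I^B i, i.e. phenotypes A, B, AB.
Rh cross +/- × -/- → phenotypes Rh+, Rh-.
Combining independently: A+, A-, B+, B-, AB+, AB-.

A+, A-, B+, B-, AB+, AB-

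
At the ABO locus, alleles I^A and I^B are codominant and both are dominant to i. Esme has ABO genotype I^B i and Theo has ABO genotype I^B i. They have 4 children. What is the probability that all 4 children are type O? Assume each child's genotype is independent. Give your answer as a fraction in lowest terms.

1/256

ABO cross I^B i × I^B i → 1/4 O, 3/4 B.
So P(type O) = 1/4 per child.
All 4 independent: (1/4)^4 = 1/256.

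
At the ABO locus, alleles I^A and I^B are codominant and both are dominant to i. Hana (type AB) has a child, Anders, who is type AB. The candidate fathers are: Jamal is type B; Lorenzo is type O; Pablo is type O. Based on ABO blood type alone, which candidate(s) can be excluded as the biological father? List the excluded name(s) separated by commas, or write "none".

Lorenzo, Pablo

A candidate is excluded only if no genotype consistent with his phenotype could produce a type AB child with a type AB mother.
Lorenzo (type O): no genotype consistent with that phenotype can produce a type-AB child with a type-AB mother.
Pablo (type O): no genotype consistent with that phenotype can produce a type-AB child with a type-AB mother.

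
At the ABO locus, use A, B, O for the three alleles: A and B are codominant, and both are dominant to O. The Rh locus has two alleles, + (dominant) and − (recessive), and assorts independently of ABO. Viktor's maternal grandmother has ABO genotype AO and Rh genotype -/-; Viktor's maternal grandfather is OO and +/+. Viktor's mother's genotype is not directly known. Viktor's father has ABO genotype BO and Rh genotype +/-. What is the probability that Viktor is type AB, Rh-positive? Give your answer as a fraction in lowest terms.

Viktor's mother's ABO genotype from AO × OO: 1/2 AO, 1/2 OO.
Crossing each possibility with the father BO and summing P(type AB): 1/2·1/4 + 1/2·0 = 1/8.
Similarly for Rh via the mother's Rh distribution: P(Rh+) = 3/4.
Independent loci: 1/8 × 3/4 = 3/32.

3/32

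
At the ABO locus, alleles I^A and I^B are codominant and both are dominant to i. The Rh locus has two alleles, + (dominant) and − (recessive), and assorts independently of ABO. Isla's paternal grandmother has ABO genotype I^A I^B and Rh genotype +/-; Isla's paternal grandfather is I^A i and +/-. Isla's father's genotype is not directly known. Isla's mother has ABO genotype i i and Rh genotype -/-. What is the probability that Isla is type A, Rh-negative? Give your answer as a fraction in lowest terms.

Isla's father's ABO genotype from I^A I^B × I^A i: 1/4 I^A I^A, 1/4 I^A I^B, 1/4 I^A i, 1/4 I^B i.
Crossing each possibility with the mother i i and summing P(type A): 1/4·1 + 1/4·1/2 + 1/4·1/2 + 1/4·0 = 1/2.
Similarly for Rh via the father's Rh distribution: P(Rh-) = 1/2.
Independent loci: 1/2 × 1/2 = 1/4.

1/4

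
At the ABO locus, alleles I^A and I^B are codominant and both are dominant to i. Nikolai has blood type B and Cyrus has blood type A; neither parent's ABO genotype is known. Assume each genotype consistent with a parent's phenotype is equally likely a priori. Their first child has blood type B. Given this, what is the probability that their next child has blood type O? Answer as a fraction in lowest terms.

1/12

Possible genotypes: Nikolai ∈ {I^B I^B, I^B i}; Cyrus ∈ {I^A I^A, I^A i}.
Weight each parental genotype pair by prior × P(type-B child):
  I^B I^B × I^A i: posterior weight 2/3; P(next child type O) = 0.
  I^B i × I^A i: posterior weight 1/3; P(next child type O) = 1/4.
Weighted sum = 1/12.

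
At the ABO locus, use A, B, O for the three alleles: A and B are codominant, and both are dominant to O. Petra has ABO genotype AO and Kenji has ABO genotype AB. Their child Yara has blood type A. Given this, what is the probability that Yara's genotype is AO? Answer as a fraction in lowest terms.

Cross AO × AB → 1/4 AA, 1/4 AB, 1/4 AO, 1/4 BO.
Type-A genotypes among offspring: AA (1/4), AO (1/4); total 1/2.
P(AO | type A) = (1/4) / (1/2) = 1/2.

1/2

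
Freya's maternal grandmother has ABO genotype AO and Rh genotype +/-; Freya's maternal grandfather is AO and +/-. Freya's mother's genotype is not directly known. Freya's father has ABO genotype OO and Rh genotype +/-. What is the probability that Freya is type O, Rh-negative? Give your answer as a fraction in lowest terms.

Freya's mother's ABO genotype from AO × AO: 1/4 AA, 1/2 AO, 1/4 OO.
Crossing each possibility with the father OO and summing P(type O): 1/4·0 + 1/2·1/2 + 1/4·1 = 1/2.
Similarly for Rh via the mother's Rh distribution: P(Rh-) = 1/4.
Independent loci: 1/2 × 1/4 = 1/8.

1/8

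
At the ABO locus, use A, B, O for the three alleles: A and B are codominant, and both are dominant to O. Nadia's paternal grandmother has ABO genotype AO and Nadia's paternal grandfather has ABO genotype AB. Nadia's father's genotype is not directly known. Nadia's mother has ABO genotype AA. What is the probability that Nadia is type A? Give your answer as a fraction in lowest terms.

3/4

Nadia's father's ABO genotype from AO × AB: 1/4 AA, 1/4 AB, 1/4 AO, 1/4 BO.
Crossing each possibility with the mother AA and summing P(type A): 1/4·1 + 1/4·1/2 + 1/4·1 + 1/4·1/2 = 3/4.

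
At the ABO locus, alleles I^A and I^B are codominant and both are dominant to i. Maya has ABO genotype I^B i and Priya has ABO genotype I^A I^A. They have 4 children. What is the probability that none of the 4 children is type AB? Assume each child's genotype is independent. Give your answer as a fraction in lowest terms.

1/16

ABO cross I^B i × I^A I^A → 1/2 A, 1/2 AB.
So P(type AB) = 1/2 per child.
P(not type AB) = 1/2 for one child; (1/2)^4 = 1/16.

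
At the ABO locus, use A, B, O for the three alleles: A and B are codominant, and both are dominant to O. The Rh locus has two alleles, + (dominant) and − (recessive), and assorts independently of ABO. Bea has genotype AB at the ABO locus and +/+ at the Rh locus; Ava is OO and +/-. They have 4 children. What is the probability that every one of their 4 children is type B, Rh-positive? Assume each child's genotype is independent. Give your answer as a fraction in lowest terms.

ABO cross AB × OO → 1/2 A, 1/2 B.
Rh cross +/+ × +/- → 1 Rh+; so P(type B, Rh-positive) = 1/2 × 1 = 1/2 per child.
All 4 independent: (1/2)^4 = 1/16.

1/16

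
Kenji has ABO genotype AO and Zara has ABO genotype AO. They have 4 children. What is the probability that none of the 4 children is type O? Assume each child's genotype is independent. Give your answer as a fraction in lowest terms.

81/256

ABO cross AO × AO → 1/4 O, 3/4 A.
So P(type O) = 1/4 per child.
P(not type O) = 3/4 for one child; (3/4)^4 = 81/256.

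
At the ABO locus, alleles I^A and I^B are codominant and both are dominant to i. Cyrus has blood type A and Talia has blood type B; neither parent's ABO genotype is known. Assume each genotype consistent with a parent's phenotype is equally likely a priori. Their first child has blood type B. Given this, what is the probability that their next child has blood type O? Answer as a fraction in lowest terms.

Possible genotypes: Cyrus ∈ {I^A I^A, I^A i}; Talia ∈ {I^B I^B, I^B i}.
Weight each parental genotype pair by prior × P(type-B child):
  I^A i × I^B I^B: posterior weight 2/3; P(next child type O) = 0.
  I^A i × I^B i: posterior weight 1/3; P(next child type O) = 1/4.
Weighted sum = 1/12.

1/12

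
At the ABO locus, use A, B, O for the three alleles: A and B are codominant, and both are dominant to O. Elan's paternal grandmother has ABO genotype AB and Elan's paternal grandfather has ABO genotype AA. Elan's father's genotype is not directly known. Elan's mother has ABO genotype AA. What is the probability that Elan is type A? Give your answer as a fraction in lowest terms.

Elan's father's ABO genotype from AB × AA: 1/2 AA, 1/2 AB.
Crossing each possibility with the mother AA and summing P(type A): 1/2·1 + 1/2·1/2 = 3/4.

3/4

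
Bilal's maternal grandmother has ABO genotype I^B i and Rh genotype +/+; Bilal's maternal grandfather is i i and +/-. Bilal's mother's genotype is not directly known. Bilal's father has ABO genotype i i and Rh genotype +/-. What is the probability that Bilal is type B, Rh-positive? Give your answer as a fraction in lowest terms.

7/32

Bilal's mother's ABO genotype from I^B i × i i: 1/2 I^B i, 1/2 i i.
Crossing each possibility with the father i i and summing P(type B): 1/2·1/2 + 1/2·0 = 1/4.
Similarly for Rh via the mother's Rh distribution: P(Rh+) = 7/8.
Independent loci: 1/4 × 7/8 = 7/32.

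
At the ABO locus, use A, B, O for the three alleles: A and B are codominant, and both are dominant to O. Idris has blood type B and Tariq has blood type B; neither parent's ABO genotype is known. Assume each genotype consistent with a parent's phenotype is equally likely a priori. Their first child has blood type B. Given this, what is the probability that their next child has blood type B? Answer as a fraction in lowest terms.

19/20

Possible genotypes: Idris ∈ {BB, BO}; Tariq ∈ {BB, BO}.
Weight each parental genotype pair by prior × P(type-B child):
  BB × BB: posterior weight 4/15; P(next child type B) = 1.
  BB × BO: posterior weight 4/15; P(next child type B) = 1.
  BO × BB: posterior weight 4/15; P(next child type B) = 1.
  BO × BO: posterior weight 1/5; P(next child type B) = 3/4.
Weighted sum = 19/20.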